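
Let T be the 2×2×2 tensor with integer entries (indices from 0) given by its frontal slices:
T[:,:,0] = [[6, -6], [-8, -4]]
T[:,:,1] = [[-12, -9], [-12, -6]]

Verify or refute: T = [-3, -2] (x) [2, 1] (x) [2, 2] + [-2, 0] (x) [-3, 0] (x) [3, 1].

Reconstruct entry (0,0,1) from the claimed factors: Σₗ aₗ[0]bₗ[0]cₗ[1] = (-3)·(2)·(2) + (-2)·(-3)·(1) = -6, but T[0,0,1] = -12. The claim is false.

No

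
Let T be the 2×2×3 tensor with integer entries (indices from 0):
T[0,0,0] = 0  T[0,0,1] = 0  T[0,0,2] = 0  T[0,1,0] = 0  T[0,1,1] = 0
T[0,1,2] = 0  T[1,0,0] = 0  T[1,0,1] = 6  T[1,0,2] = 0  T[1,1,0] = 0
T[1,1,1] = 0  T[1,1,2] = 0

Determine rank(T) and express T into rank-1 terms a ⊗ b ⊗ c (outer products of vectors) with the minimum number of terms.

Lower bound: T ≠ 0 (e.g. T[1,0,1] = 6), so rank(T) ≥ 1.
Upper bound: if T = a ⊗ b ⊗ c then every fibre of T is a multiple of the corresponding factor, so read the factors off the fibres through the nonzero entry T[1,0,1] = 6.
The mode-1 fibre T[:,0,1] = [0, 6] gives a = (0, 1) (primitive direction); the mode-2 fibre T[1,:,1] = [6, 0] gives b = (1, 0); then c[k] = T[1,0,k] / (a[1]·b[0]) = [0, 6, 0] / 1 = (0, 6, 0).
Expanding (0, 1) ⊗ (1, 0) ⊗ (0, 6, 0) reproduces all 12 entries of T, so T = (0, 1) ⊗ (1, 0) ⊗ (0, 6, 0) and rank(T) ≤ 1.
These bounds meet, so rank(T) = 1.
Check entry T[1,0,2] = 0: (1)·(1)·(0) = 0.

rank(T) = 1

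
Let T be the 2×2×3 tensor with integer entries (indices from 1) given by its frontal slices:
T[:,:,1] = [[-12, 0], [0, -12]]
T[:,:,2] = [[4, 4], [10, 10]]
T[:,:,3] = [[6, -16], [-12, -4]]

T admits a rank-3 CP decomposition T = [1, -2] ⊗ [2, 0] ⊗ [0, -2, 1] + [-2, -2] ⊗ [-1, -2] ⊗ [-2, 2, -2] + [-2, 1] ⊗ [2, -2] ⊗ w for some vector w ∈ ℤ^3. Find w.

w = [2, -1, -2]

Subtract the known terms from T to get the rank-1 residual R = [-2, 1] ⊗ [2, -2] ⊗ w, so R[i,j,k] = a[i]·b[j]·w[k]. Pick indices with nonzero a[1]·b[1] = (-2)·(2) = -4. Only the fibre through (1,1,·) is needed: R[1,1,:] = T[1,1,:] − Σₗ aₗ[1]bₗ[1]cₗ = [-12, 4, 6] − (1)·(2)·[0, -2, 1] − (-2)·(-1)·[-2, 2, -2] = [-8, 4, 8]. Then w[k] = R[1,1,k] / -4 for each k, giving w = [-8, 4, 8] / -4 = [2, -1, -2].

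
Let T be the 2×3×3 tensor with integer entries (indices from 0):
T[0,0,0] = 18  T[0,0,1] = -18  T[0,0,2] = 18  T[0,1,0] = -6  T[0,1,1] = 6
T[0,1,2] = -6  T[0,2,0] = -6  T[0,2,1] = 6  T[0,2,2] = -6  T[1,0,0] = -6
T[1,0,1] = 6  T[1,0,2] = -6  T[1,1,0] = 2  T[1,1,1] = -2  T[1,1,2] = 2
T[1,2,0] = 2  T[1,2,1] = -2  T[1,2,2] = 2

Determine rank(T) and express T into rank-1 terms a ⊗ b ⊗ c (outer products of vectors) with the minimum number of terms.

rank(T) = 1

Lower bound: T ≠ 0 (e.g. T[0,0,0] = 18), so rank(T) ≥ 1.
Upper bound: if T = a ⊗ b ⊗ c then every fibre of T is a multiple of the corresponding factor, so read the factors off the fibres through the nonzero entry T[0,0,0] = 18.
The mode-1 fibre T[:,0,0] = [18, -6] gives a = [3, -1] (primitive direction); the mode-2 fibre T[0,:,0] = [18, -6, -6] gives b = [3, -1, -1]; then c[k] = T[0,0,k] / (a[0]·b[0]) = [18, -18, 18] / 9 = [2, -2, 2].
Expanding [3, -1] ⊗ [3, -1, -1] ⊗ [2, -2, 2] reproduces all 18 entries of T, so T = [3, -1] ⊗ [3, -1, -1] ⊗ [2, -2, 2] and rank(T) ≤ 1.
These bounds meet, so rank(T) = 1.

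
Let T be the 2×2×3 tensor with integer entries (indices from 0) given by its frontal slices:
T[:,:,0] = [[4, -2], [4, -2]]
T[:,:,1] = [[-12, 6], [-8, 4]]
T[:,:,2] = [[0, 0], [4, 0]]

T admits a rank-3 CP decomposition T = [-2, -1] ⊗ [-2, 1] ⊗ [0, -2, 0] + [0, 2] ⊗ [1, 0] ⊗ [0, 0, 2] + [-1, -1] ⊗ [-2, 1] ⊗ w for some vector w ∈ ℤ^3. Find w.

w = [2, -2, 0]

Subtract the known terms from T to get the rank-1 residual R = [-1, -1] ⊗ [-2, 1] ⊗ w, so R[i,j,k] = a[i]·b[j]·w[k]. Pick indices with nonzero a[0]·b[0] = (-1)·(-2) = 2. Only the fibre through (0,0,·) is needed: R[0,0,:] = T[0,0,:] − Σₗ aₗ[0]bₗ[0]cₗ = [4, -12, 0] − (-2)·(-2)·[0, -2, 0] − (0)·(1)·[0, 0, 2] = [4, -4, 0]. Then w[k] = R[0,0,k] / 2 for each k, giving w = [4, -4, 0] / 2 = [2, -2, 0].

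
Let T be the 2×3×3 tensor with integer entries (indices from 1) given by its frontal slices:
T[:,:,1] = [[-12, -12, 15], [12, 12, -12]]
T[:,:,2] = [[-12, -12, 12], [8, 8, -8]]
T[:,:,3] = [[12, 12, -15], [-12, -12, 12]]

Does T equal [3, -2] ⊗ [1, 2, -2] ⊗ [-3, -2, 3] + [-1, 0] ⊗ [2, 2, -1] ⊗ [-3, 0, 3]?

No

Reconstruct entry (1,1,1) from the claimed factors: Σₗ aₗ[1]bₗ[1]cₗ[1] = (3)·(1)·(-3) + (-1)·(2)·(-3) = -3, but T[1,1,1] = -12. The claim is false.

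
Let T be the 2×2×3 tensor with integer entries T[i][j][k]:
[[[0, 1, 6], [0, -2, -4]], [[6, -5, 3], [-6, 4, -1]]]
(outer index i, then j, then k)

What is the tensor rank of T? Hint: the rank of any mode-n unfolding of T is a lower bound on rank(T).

Lower bound: the mode-3 unfolding of T (rows indexed by k, columns by (i,j) = (0,0), (0,1), (1,0), (1,1)) is [[0, 0, 6, -6], [1, -2, -5, 4], [6, -4, 3, -1]].
There the 3×3 minor on rows k ∈ {0, 1, 2}, columns (i,j) ∈ {(0,0), (0,1), (1,0)} is det [[0, 0, 6], [1, -2, -5], [6, -4, 3]] = 48 ≠ 0, so this unfolding has rank ≥ 3; CP rank is at least every unfolding rank, so rank(T) ≥ 3. (This is only a lower bound: in general the CP rank may exceed every unfolding rank, so we still need to exhibit 3 rank-1 terms summing to T.)
Upper bound: T is a sum of 3 rank-1 terms, T = [1, -2] ⊗ [1, -1] ⊗ [-2, 2, 1] + [1, 1] ⊗ [1, -1] ⊗ [2, 1, 1] + [1, 1] ⊗ [2, -1] ⊗ [0, -1, 2] (written with every a and b primitive with positive leading entry and the scale carried by c; CP decompositions are not unique, and this one is verified by expanding entrywise), so rank(T) ≤ 3.
These bounds meet, so rank(T) = 3.
Check entry T[1,1,2] = -1: (-2)·(-1)·(1) + (1)·(-1)·(1) + (1)·(-1)·(2) = -1.

3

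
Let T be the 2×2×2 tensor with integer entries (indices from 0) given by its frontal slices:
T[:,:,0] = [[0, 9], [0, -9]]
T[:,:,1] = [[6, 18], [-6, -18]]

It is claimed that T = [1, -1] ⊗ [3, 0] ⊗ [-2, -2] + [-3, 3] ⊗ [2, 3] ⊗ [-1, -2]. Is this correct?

Yes

Reconstruct entrywise from the claimed factors. For example, T[1,0,1] = -6 and Σₗ aₗ[1]bₗ[0]cₗ[1] = (-1)·(3)·(-2) + (3)·(2)·(-2) = -6; checking all 8 entries, every one matches. The claim holds.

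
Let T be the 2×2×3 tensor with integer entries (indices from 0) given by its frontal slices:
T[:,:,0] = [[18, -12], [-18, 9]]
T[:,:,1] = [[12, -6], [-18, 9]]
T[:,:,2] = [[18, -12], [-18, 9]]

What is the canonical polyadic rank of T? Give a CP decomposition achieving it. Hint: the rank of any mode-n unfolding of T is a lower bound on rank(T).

rank(T) = 2

Lower bound: in the mode-2 unfolding of T (rows indexed by j, columns by (i,k)) the 2×2 minor on rows j ∈ {0, 1}, columns (i,k) ∈ {(0,0), (0,1)} is det [[18, 12], [-12, -6]] = 36 ≠ 0, so that unfolding has rank ≥ 2 and hence rank(T) ≥ 2 (CP rank is at least every unfolding rank, though it can be larger).
Upper bound: with S_k = T[:,:,k], the two rank-1 terms a₁b₁ᵀ, a₂b₂ᵀ are the rank-1 members of the pencil x·S₀ + y·S₁.
det(x·S₀ + y·S₁) is −54·x² − 54·xy = (-54)·(x + y)(x), vanishing at (x:y) = (1:-1) and (0:1).
M₁ = S₀ − S₁ = [[6, -6], [0, 0]] = 6·[1, 0][1, -1]ᵀ and M₂ = S₁ = [[12, -6], [-18, 9]] = 3·[2, -3][2, -1]ᵀ, so take a₁ = [1, 0], b₁ = [1, -1], a₂ = [2, -3], b₂ = [2, -1].
Each slice is an integer combination of E₁ = a₁b₁ᵀ and E₂ = a₂b₂ᵀ: S₀ = 6·E₁ + 3·E₂, S₁ = 3·E₂, S₂ = 6·E₁ + 3·E₂; reading off coefficients, c₁ = [6, 0, 6] and c₂ = [3, 3, 3].
Hence T = [1, 0] ⊗ [1, -1] ⊗ [6, 0, 6] + [2, -3] ⊗ [2, -1] ⊗ [3, 3, 3], so rank(T) ≤ 2.
These bounds meet, so rank(T) = 2.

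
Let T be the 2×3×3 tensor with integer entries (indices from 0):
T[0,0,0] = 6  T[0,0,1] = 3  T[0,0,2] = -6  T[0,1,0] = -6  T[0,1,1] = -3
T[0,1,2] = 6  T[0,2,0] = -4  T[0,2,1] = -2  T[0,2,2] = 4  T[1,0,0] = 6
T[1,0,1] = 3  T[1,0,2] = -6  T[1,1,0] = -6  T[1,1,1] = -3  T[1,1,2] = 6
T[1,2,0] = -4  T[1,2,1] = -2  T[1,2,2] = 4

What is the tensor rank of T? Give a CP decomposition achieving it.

Lower bound: T ≠ 0 (e.g. T[0,0,0] = 6), so rank(T) ≥ 1.
Upper bound: if T = a (x) b (x) c then every fibre of T is a multiple of the corresponding factor, so read the factors off the fibres through the nonzero entry T[0,0,0] = 6.
The mode-1 fibre T[:,0,0] = [6, 6] gives a = [1, 1] (primitive direction); the mode-2 fibre T[0,:,0] = [6, -6, -4] gives b = [3, -3, -2]; then c[k] = T[0,0,k] / (a[0]·b[0]) = [6, 3, -6] / 3 = [2, 1, -2].
Expanding [1, 1] (x) [3, -3, -2] (x) [2, 1, -2] reproduces all 18 entries of T, so T = [1, 1] (x) [3, -3, -2] (x) [2, 1, -2] and rank(T) ≤ 1.
These bounds meet, so rank(T) = 1.
Check entry T[1,1,1] = -3: (1)·(-3)·(1) = -3.

rank(T) = 1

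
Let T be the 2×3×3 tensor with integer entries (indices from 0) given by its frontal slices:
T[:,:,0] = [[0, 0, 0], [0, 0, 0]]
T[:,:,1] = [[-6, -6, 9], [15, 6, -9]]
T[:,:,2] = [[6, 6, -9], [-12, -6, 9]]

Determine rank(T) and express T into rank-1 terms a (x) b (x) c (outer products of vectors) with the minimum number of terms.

rank(T) = 2

Lower bound: in the mode-3 unfolding of T (rows indexed by k, columns by (i,j)) the 2×2 minor on rows k ∈ {1, 2}, columns (i,j) ∈ {(0,0), (1,0)} is det [[-6, 15], [6, -12]] = -18 ≠ 0, so that unfolding has rank ≥ 2 and hence rank(T) ≥ 2 (CP rank is at least every unfolding rank, though it can be larger).
Upper bound: with S_k = T[:,:,k], the two rank-1 terms a₁b₁ᵀ, a₂b₂ᵀ are the rank-1 members of the pencil x·S₁ + y·S₂.
The 2×2 minor of x·S₁ + y·S₂ on rows {0,1}, columns {0,1} is 54·x² − 90·xy + 36·y² = 18·(3·x − 2·y)(x − y), vanishing at (x:y) = (2:3) and (1:1).
M₁ = 2·S₁ + 3·S₂ = [[6, 6, -9], [-6, -6, 9]] = 3·[1, -1][2, 2, -3]ᵀ and M₂ = S₁ + S₂ = [[0, 0, 0], [3, 0, 0]] = 3·[0, 1][1, 0, 0]ᵀ, so take a₁ = [1, -1], b₁ = [2, 2, -3], a₂ = [0, 1], b₂ = [1, 0, 0].
Each slice is an integer combination of E₁ = a₁b₁ᵀ and E₂ = a₂b₂ᵀ: S₀ = 0, S₁ = −3·E₁ + 9·E₂, S₂ = 3·E₁ − 6·E₂; reading off coefficients, c₁ = [0, -3, 3] and c₂ = [0, 9, -6].
Hence T = [1, -1] (x) [2, 2, -3] (x) [0, -3, 3] + [0, 1] (x) [1, 0, 0] (x) [0, 9, -6], so rank(T) ≤ 2.
These bounds meet, so rank(T) = 2.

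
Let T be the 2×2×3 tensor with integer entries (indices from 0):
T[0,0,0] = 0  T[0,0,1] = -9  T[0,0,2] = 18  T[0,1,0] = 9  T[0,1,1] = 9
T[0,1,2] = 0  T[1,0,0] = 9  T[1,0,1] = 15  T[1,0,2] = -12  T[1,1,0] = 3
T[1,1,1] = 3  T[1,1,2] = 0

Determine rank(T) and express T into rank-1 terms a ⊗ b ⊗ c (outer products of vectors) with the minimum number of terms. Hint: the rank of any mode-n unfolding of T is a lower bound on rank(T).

rank(T) = 2

Lower bound: the mode-2 unfolding of T (rows indexed by j, columns by (i,k) = (0,0), (0,1), (0,2), (1,0), (1,1), (1,2)) is [[0, -9, 18, 9, 15, -12], [9, 9, 0, 3, 3, 0]].
There the 2×2 minor on rows j ∈ {0, 1}, columns (i,k) ∈ {(0,0), (0,1)} is det [[0, -9], [9, 9]] = 81 ≠ 0, so this unfolding has rank ≥ 2; CP rank is at least every unfolding rank, so rank(T) ≥ 2. (Flattening ranks never certify an upper bound on CP rank; for that we must actually write T with 2 rank-1 terms.)
Upper bound — finding two terms. Write S_k = T[:,:,k] for the frontal slices: S₀ = [[0, 9], [9, 3]], S₁ = [[-9, 9], [15, 3]], S₂ = [[18, 0], [-12, 0]].
If T = a₁ ⊗ b₁ ⊗ c₁ + a₂ ⊗ b₂ ⊗ c₂ then each S_k = c₁[k]·a₁b₁ᵀ + c₂[k]·a₂b₂ᵀ. S₀ and S₁ are linearly independent, so a₁b₁ᵀ and a₂b₂ᵀ must span the same plane of matrices: they are the rank-1 matrices of the form x·S₀ + y·S₁.
det(x·S₀ + y·S₁) is −81·x² − 243·xy − 162·y² = (-81)·(x + 2·y)(x + y), vanishing at (x:y) = (2:-1) and (1:-1).
M₁ = 2·S₀ − S₁ = [[9, 9], [3, 3]] = 3·[3, 1][1, 1]ᵀ and M₂ = S₀ − S₁ = [[9, 0], [-6, 0]] = 3·[3, -2][1, 0]ᵀ, so take a₁ = [3, 1], b₁ = [1, 1], a₂ = [3, -2], b₂ = [1, 0].
Each slice is an integer combination of E₁ = a₁b₁ᵀ and E₂ = a₂b₂ᵀ: S₀ = 3·E₁ − 3·E₂, S₁ = 3·E₁ − 6·E₂, S₂ = 6·E₂; reading off coefficients, c₁ = [3, 3, 0] and c₂ = [-3, -6, 6].
Hence T = [3, 1] ⊗ [1, 1] ⊗ [3, 3, 0] + [3, -2] ⊗ [1, 0] ⊗ [-3, -6, 6], so rank(T) ≤ 2.
These bounds meet, so rank(T) = 2.
Check entry T[0,1,1] = 9: (3)·(1)·(3) + (3)·(0)·(-6) = 9.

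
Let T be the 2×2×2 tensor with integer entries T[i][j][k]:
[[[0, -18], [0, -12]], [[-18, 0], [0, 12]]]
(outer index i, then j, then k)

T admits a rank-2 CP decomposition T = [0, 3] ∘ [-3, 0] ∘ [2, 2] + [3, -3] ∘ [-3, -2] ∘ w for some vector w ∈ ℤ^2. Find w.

Subtract the known terms from T to get the rank-1 residual R = [3, -3] ∘ [-3, -2] ∘ w, so R[i,j,k] = a[i]·b[j]·w[k]. Pick indices with nonzero a[0]·b[0] = (3)·(-3) = -9. Only the fibre through (0,0,·) is needed: R[0,0,:] = T[0,0,:] − Σₗ aₗ[0]bₗ[0]cₗ = [0, -18] − (0)·(-3)·[2, 2] = [0, -18]. Then w[k] = R[0,0,k] / -9 for each k, giving w = [0, -18] / -9 = [0, 2].

w = [0, 2]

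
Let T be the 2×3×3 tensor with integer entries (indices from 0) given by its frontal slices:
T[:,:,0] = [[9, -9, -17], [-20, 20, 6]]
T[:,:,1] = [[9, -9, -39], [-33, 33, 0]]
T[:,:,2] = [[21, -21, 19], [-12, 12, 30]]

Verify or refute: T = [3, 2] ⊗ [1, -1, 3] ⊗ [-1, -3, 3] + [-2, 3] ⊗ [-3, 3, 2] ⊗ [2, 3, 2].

Reconstruct entrywise from the claimed factors. For example, T[1,0,0] = -20 and Σₗ aₗ[1]bₗ[0]cₗ[0] = (2)·(1)·(-1) + (3)·(-3)·(2) = -20; checking all 18 entries, every one matches. The claim holds.

Yes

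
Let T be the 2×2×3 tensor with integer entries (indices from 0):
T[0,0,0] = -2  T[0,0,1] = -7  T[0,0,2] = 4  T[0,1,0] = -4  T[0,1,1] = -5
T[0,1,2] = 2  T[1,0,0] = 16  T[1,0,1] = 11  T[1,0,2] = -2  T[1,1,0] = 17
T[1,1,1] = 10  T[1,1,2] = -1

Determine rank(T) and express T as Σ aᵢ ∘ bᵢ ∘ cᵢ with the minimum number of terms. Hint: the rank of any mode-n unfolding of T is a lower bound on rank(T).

Lower bound: the mode-1 unfolding of T (rows indexed by i, columns by (j,k) = (0,0), (0,1), (0,2), (1,0), (1,1), (1,2)) is [[-2, -7, 4, -4, -5, 2], [16, 11, -2, 17, 10, -1]].
There the 2×2 minor on rows i ∈ {0, 1}, columns (j,k) ∈ {(0,0), (0,1)} is det [[-2, -7], [16, 11]] = 90 ≠ 0, so this unfolding has rank ≥ 2; CP rank is at least every unfolding rank, so rank(T) ≥ 2. (Unfolding ranks only ever bound the CP rank from below — rank(T) can be strictly larger than all of them — so the matching upper bound has to come from an explicit 2-term decomposition.)
Upper bound — finding two terms. Write S_k = T[:,:,k] for the frontal slices: S₀ = [[-2, -4], [16, 17]], S₁ = [[-7, -5], [11, 10]], S₂ = [[4, 2], [-2, -1]].
If T = a₁ ∘ b₁ ∘ c₁ + a₂ ∘ b₂ ∘ c₂ then each S_k = c₁[k]·a₁b₁ᵀ + c₂[k]·a₂b₂ᵀ. S₀ and S₁ are linearly independent, so a₁b₁ᵀ and a₂b₂ᵀ must span the same plane of matrices: they are the rank-1 matrices of the form x·S₀ + y·S₁.
det(x·S₀ + y·S₁) is 30·x² − 15·xy − 15·y² = 15·(x − y)(2·x + y), vanishing at (x:y) = (1:1) and (1:-2).
M₁ = S₀ + S₁ = [[-9, -9], [27, 27]] = (-9)·[1, -3][1, 1]ᵀ and M₂ = S₀ − 2·S₁ = [[12, 6], [-6, -3]] = 3·[2, -1][2, 1]ᵀ, so take a₁ = [1, -3], b₁ = [1, 1], a₂ = [2, -1], b₂ = [2, 1].
Each slice is an integer combination of E₁ = a₁b₁ᵀ and E₂ = a₂b₂ᵀ: S₀ = −6·E₁ + E₂, S₁ = −3·E₁ − E₂, S₂ = E₂; reading off coefficients, c₁ = [-6, -3, 0] and c₂ = [1, -1, 1].
Hence T = [1, -3] ∘ [1, 1] ∘ [-6, -3, 0] + [2, -1] ∘ [2, 1] ∘ [1, -1, 1], so rank(T) ≤ 2.
These bounds meet, so rank(T) = 2.
Check entry T[1,0,2] = -2: (-3)·(1)·(0) + (-1)·(2)·(1) = -2.

rank(T) = 2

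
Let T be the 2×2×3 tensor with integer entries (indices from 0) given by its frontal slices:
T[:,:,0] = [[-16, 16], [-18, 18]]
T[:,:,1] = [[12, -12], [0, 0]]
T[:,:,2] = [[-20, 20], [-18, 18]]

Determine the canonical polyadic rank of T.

Lower bound: in the mode-1 unfolding of T (rows indexed by i, columns by (j,k)) the 2×2 minor on rows i ∈ {0, 1}, columns (j,k) ∈ {(0,0), (0,1)} is det [[-16, 12], [-18, 0]] = 216 ≠ 0, so that unfolding has rank ≥ 2 and hence rank(T) ≥ 2 (CP rank is at least every unfolding rank, though it can be larger).
Upper bound: T[:,j,:] = b[j]·M for every slice, with b = [1, -1] and M = [[-16, 12, -20], [-18, 0, -18]] (rows i, columns k).
Splitting M by its rows (i = 0, 1), M = [1, 0][-16, 12, -20]ᵀ + [0, 1][-18, 0, -18]ᵀ.
Hence T = [1, 0] ⊗ [1, -1] ⊗ [-16, 12, -20] + [0, 1] ⊗ [1, -1] ⊗ [-18, 0, -18], so rank(T) ≤ 2.
These bounds meet, so rank(T) = 2.

2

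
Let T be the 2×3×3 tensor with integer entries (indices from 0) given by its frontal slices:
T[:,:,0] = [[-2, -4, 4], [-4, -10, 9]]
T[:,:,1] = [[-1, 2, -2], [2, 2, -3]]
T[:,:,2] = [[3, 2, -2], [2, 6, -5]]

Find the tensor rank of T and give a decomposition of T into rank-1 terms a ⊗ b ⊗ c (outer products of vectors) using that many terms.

rank(T) = 3

Lower bound: the mode-3 unfolding of T (rows indexed by k, columns by (i,j) = (0,0), (0,1), (0,2), (1,0), (1,1), (1,2)) is [[-2, -4, 4, -4, -10, 9], [-1, 2, -2, 2, 2, -3], [3, 2, -2, 2, 6, -5]].
There the 3×3 minor on rows k ∈ {0, 1, 2}, columns (i,j) ∈ {(0,0), (0,1), (1,1)} is det [[-2, -4, -10], [-1, 2, 2], [3, 2, 6]] = 16 ≠ 0, so this unfolding has rank ≥ 3; CP rank is at least every unfolding rank, so rank(T) ≥ 3. (Flattening ranks never certify an upper bound on CP rank; for that we must actually write T with 3 rank-1 terms.)
Upper bound: T is a sum of 3 rank-1 terms, T = [0, 1] ⊗ [0, 2, -1] ⊗ [-1, -1, 1] + [1, 0] ⊗ [1, 0, 0] ⊗ [0, -2, 2] + [1, 2] ⊗ [1, 2, -2] ⊗ [-2, 1, 1] (written with every a and b primitive with positive leading entry and the scale carried by c; CP decompositions are not unique, and this one is verified by expanding entrywise), so rank(T) ≤ 3.
These bounds meet, so rank(T) = 3.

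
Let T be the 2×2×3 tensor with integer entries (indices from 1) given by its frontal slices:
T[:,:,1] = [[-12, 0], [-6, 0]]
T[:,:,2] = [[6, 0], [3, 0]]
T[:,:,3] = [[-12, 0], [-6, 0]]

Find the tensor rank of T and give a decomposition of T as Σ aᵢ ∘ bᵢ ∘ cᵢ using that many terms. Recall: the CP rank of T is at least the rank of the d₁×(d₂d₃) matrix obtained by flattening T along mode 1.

Lower bound: T ≠ 0 (e.g. T[1,1,1] = -12), so rank(T) ≥ 1.
Upper bound: if T = a ∘ b ∘ c then every fibre of T is a multiple of the corresponding factor, so read the factors off the fibres through the nonzero entry T[1,1,1] = -12.
The mode-1 fibre T[:,1,1] = [-12, -6] gives a = [2, 1] (primitive direction); the mode-2 fibre T[1,:,1] = [-12, 0] gives b = [1, 0]; then c[k] = T[1,1,k] / (a[1]·b[1]) = [-12, 6, -12] / 2 = [-6, 3, -6].
Expanding [2, 1] ∘ [1, 0] ∘ [-6, 3, -6] reproduces all 12 entries of T, so T = [2, 1] ∘ [1, 0] ∘ [-6, 3, -6] and rank(T) ≤ 1.
These bounds meet, so rank(T) = 1.

rank(T) = 1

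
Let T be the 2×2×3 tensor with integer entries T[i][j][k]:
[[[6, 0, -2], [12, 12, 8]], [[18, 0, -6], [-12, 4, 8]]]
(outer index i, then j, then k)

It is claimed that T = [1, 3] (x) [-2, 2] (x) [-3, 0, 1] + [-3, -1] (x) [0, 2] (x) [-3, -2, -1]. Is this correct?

Yes

Reconstruct entrywise from the claimed factors. For example, T[1,1,1] = 4 and Σₗ aₗ[1]bₗ[1]cₗ[1] = (3)·(2)·(0) + (-1)·(2)·(-2) = 4; checking all 12 entries, every one matches. The claim holds.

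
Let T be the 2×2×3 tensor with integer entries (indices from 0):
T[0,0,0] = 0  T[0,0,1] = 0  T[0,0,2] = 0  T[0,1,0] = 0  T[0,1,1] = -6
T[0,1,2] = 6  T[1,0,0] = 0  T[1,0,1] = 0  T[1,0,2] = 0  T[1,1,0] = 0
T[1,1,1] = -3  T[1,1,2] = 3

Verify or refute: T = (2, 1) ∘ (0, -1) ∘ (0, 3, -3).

Yes

Reconstruct entrywise from the claimed factors. For example, T[0,1,0] = 0 and Σₗ aₗ[0]bₗ[1]cₗ[0] = (2)·(-1)·(0) = 0; checking all 12 entries, every one matches. The claim holds.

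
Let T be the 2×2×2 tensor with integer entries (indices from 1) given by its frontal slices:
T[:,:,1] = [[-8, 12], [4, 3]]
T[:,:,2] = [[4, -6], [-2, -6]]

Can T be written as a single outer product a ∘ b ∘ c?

The mode-1 unfolding of T (rows indexed by i, columns by (j,k) = (1,1), (1,2), (2,1), (2,2)) is [[-8, 4, 12, -6], [4, -2, 3, -6]].
There the 2×2 minor on rows i ∈ {1, 2}, columns (j,k) ∈ {(1,1), (2,1)} is det [[-8, 12], [4, 3]] = -72 ≠ 0, so this unfolding has rank ≥ 2; CP rank is at least every unfolding rank, so rank(T) ≥ 2.
In particular rank(T) ≥ 2 > 1, so T is not rank-1.

No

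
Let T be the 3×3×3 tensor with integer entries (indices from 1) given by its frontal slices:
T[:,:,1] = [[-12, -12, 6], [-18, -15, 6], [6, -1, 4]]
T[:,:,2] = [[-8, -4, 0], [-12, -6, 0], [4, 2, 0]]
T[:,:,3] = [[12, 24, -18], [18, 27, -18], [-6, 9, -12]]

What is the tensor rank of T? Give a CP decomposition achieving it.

rank(T) = 2

Lower bound: the mode-1 unfolding of T (rows indexed by i, columns by (j,k) = (1,1), (1,2), (1,3), (2,1), (2,2), (2,3), (3,1), (3,2), (3,3)) is [[-12, -8, 12, -12, -4, 24, 6, 0, -18], [-18, -12, 18, -15, -6, 27, 6, 0, -18], [6, 4, -6, -1, 2, 9, 4, 0, -12]].
There the 2×2 minor on rows i ∈ {1, 2}, columns (j,k) ∈ {(1,1), (2,1)} is det [[-12, -12], [-18, -15]] = -36 ≠ 0, so this unfolding has rank ≥ 2; CP rank is at least every unfolding rank, so rank(T) ≥ 2. (Unfolding ranks only ever bound the CP rank from below — rank(T) can be strictly larger than all of them — so the matching upper bound has to come from an explicit 2-term decomposition.)
Upper bound — finding two terms. Write S_k = T[:,:,k] for the frontal slices: S₁ = [[-12, -12, 6], [-18, -15, 6], [6, -1, 4]], S₂ = [[-8, -4, 0], [-12, -6, 0], [4, 2, 0]], S₃ = [[12, 24, -18], [18, 27, -18], [-6, 9, -12]].
If T = a₁ ∘ b₁ ∘ c₁ + a₂ ∘ b₂ ∘ c₂ then each S_k = c₁[k]·a₁b₁ᵀ + c₂[k]·a₂b₂ᵀ. S₁ and S₂ are linearly independent, so a₁b₁ᵀ and a₂b₂ᵀ must span the same plane of matrices: they are the rank-1 matrices of the form x·S₁ + y·S₂.
The 2×2 minor of x·S₁ + y·S₂ on rows {1,2}, columns {1,2} is −36·x² − 24·xy = (-12)·(3·x + 2·y)(x), vanishing at (x:y) = (2:-3) and (0:1).
M₁ = 2·S₁ − 3·S₂ = [[0, -12, 12], [0, -12, 12], [0, -8, 8]] = (-4)·[3, 3, 2][0, 1, -1]ᵀ and M₂ = S₂ = [[-8, -4, 0], [-12, -6, 0], [4, 2, 0]] = (-2)·[2, 3, -1][2, 1, 0]ᵀ, so take a₁ = [3, 3, 2], b₁ = [0, 1, -1], a₂ = [2, 3, -1], b₂ = [2, 1, 0].
Each slice is an integer combination of E₁ = a₁b₁ᵀ and E₂ = a₂b₂ᵀ: S₁ = −2·E₁ − 3·E₂, S₂ = −2·E₂, S₃ = 6·E₁ + 3·E₂; reading off coefficients, c₁ = [-2, 0, 6] and c₂ = [-3, -2, 3].
Hence T = [3, 3, 2] ∘ [0, 1, -1] ∘ [-2, 0, 6] + [2, 3, -1] ∘ [2, 1, 0] ∘ [-3, -2, 3], so rank(T) ≤ 2.
These bounds meet, so rank(T) = 2.
Check entry T[1,2,3] = 24: (3)·(1)·(6) + (2)·(1)·(3) = 24.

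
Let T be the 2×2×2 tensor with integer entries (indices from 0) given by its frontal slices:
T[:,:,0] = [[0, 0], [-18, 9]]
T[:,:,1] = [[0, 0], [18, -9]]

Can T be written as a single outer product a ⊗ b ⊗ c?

Yes

If T = a ⊗ b ⊗ c then every fibre of T is a multiple of the corresponding factor, so read the factors off the fibres through the nonzero entry T[1,0,0] = -18.
The mode-1 fibre T[:,0,0] = [0, -18] gives a = (0, 1) (primitive direction); the mode-2 fibre T[1,:,0] = [-18, 9] gives b = (2, -1); then c[k] = T[1,0,k] / (a[1]·b[0]) = [-18, 18] / 2 = (-9, 9).
Expanding (0, 1) ⊗ (2, -1) ⊗ (-9, 9) reproduces all 8 entries of T, so T = (0, 1) ⊗ (2, -1) ⊗ (-9, 9) and rank(T) ≤ 1.
Equivalently every frontal slice T[:,:,k] is c[k] times the rank-1 matrix (0, 1) ⊗ (2, -1). So T has rank 1 (it is nonzero).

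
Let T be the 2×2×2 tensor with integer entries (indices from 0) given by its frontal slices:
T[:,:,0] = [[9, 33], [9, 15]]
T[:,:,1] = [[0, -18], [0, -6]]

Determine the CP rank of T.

Lower bound: the mode-2 unfolding of T (rows indexed by j, columns by (i,k) = (0,0), (0,1), (1,0), (1,1)) is [[9, 0, 9, 0], [33, -18, 15, -6]].
There the 2×2 minor on rows j ∈ {0, 1}, columns (i,k) ∈ {(0,0), (0,1)} is det [[9, 0], [33, -18]] = -162 ≠ 0, so this unfolding has rank ≥ 2; CP rank is at least every unfolding rank, so rank(T) ≥ 2. (Unfolding ranks only ever bound the CP rank from below — rank(T) can be strictly larger than all of them — so the matching upper bound has to come from an explicit 2-term decomposition.)
Upper bound — finding two terms. Write S_k = T[:,:,k] for the frontal slices: S₀ = [[9, 33], [9, 15]], S₁ = [[0, -18], [0, -6]].
If T = a₁ ⊗ b₁ ⊗ c₁ + a₂ ⊗ b₂ ⊗ c₂ then each S_k = c₁[k]·a₁b₁ᵀ + c₂[k]·a₂b₂ᵀ. S₀ and S₁ are linearly independent, so a₁b₁ᵀ and a₂b₂ᵀ must span the same plane of matrices: they are the rank-1 matrices of the form x·S₀ + y·S₁.
det(x·S₀ + y·S₁) is −162·x² + 108·xy = (-54)·(3·x − 2·y)(x), vanishing at (x:y) = (2:3) and (0:1).
M₁ = 2·S₀ + 3·S₁ = [[18, 12], [18, 12]] = 6·[1, 1][3, 2]ᵀ and M₂ = S₁ = [[0, -18], [0, -6]] = (-6)·[3, 1][0, 1]ᵀ, so take a₁ = [1, 1], b₁ = [3, 2], a₂ = [3, 1], b₂ = [0, 1].
Each slice is an integer combination of E₁ = a₁b₁ᵀ and E₂ = a₂b₂ᵀ: S₀ = 3·E₁ + 9·E₂, S₁ = −6·E₂; reading off coefficients, c₁ = [3, 0] and c₂ = [9, -6].
Hence T = [1, 1] ⊗ [3, 2] ⊗ [3, 0] + [3, 1] ⊗ [0, 1] ⊗ [9, -6], so rank(T) ≤ 2.
These bounds meet, so rank(T) = 2.
Check entry T[1,1,1] = -6: (1)·(2)·(0) + (1)·(1)·(-6) = -6.

2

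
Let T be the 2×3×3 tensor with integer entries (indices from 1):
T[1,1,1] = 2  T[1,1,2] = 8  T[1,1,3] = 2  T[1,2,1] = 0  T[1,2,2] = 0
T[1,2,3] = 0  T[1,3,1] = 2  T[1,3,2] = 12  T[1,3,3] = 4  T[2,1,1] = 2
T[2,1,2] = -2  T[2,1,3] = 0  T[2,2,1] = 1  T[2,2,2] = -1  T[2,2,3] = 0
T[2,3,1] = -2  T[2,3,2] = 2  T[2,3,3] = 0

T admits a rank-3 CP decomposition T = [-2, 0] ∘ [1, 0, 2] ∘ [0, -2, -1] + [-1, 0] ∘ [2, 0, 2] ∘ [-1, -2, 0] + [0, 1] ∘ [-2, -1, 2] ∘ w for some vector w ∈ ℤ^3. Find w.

w = [-1, 1, 0]

Subtract the known terms from T to get the rank-1 residual R = [0, 1] ∘ [-2, -1, 2] ∘ w, so R[i,j,k] = a[i]·b[j]·w[k]. Pick indices with nonzero a[2]·b[1] = (1)·(-2) = -2. Only the fibre through (2,1,·) is needed: R[2,1,:] = T[2,1,:] − Σₗ aₗ[2]bₗ[1]cₗ = [2, -2, 0] − (0)·(1)·[0, -2, -1] − (0)·(2)·[-1, -2, 0] = [2, -2, 0]. Then w[k] = R[2,1,k] / -2 for each k, giving w = [2, -2, 0] / -2 = [-1, 1, 0].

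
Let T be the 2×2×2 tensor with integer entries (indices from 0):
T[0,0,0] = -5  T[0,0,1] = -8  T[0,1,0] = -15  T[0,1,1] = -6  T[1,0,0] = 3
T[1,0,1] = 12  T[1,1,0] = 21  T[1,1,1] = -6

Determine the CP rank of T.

2

Lower bound: the mode-2 unfolding of T (rows indexed by j, columns by (i,k) = (0,0), (0,1), (1,0), (1,1)) is [[-5, -8, 3, 12], [-15, -6, 21, -6]].
There the 2×2 minor on rows j ∈ {0, 1}, columns (i,k) ∈ {(0,0), (0,1)} is det [[-5, -8], [-15, -6]] = -90 ≠ 0, so this unfolding has rank ≥ 2; CP rank is at least every unfolding rank, so rank(T) ≥ 2. (This is only a lower bound: in general the CP rank may exceed every unfolding rank, so we still need to exhibit 2 rank-1 terms summing to T.)
Upper bound — finding two terms. Write S_k = T[:,:,k] for the frontal slices: S₀ = [[-5, -15], [3, 21]], S₁ = [[-8, -6], [12, -6]].
If T = a₁ ⊗ b₁ ⊗ c₁ + a₂ ⊗ b₂ ⊗ c₂ then each S_k = c₁[k]·a₁b₁ᵀ + c₂[k]·a₂b₂ᵀ. S₀ and S₁ are linearly independent, so a₁b₁ᵀ and a₂b₂ᵀ must span the same plane of matrices: they are the rank-1 matrices of the form x·S₀ + y·S₁.
det(x·S₀ + y·S₁) is −60·x² + 60·xy + 120·y² = (-60)·(x − 2·y)(x + y), vanishing at (x:y) = (2:1) and (1:-1).
M₁ = 2·S₀ + S₁ = [[-18, -36], [18, 36]] = (-18)·[1, -1][1, 2]ᵀ and M₂ = S₀ − S₁ = [[3, -9], [-9, 27]] = 3·[1, -3][1, -3]ᵀ, so take a₁ = [1, -1], b₁ = [1, 2], a₂ = [1, -3], b₂ = [1, -3].
Each slice is an integer combination of E₁ = a₁b₁ᵀ and E₂ = a₂b₂ᵀ: S₀ = −6·E₁ + E₂, S₁ = −6·E₁ − 2·E₂; reading off coefficients, c₁ = [-6, -6] and c₂ = [1, -2].
Hence T = [1, -1] ⊗ [1, 2] ⊗ [-6, -6] + [1, -3] ⊗ [1, -3] ⊗ [1, -2], so rank(T) ≤ 2.
These bounds meet, so rank(T) = 2.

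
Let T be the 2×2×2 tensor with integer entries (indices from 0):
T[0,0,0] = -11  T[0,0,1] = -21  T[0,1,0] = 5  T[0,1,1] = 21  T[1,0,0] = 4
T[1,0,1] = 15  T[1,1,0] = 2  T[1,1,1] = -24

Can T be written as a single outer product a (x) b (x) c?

No

The mode-3 unfolding of T (rows indexed by k, columns by (i,j) = (0,0), (0,1), (1,0), (1,1)) is [[-11, 5, 4, 2], [-21, 21, 15, -24]].
There the 2×2 minor on rows k ∈ {0, 1}, columns (i,j) ∈ {(0,0), (0,1)} is det [[-11, 5], [-21, 21]] = -126 ≠ 0, so this unfolding has rank ≥ 2; CP rank is at least every unfolding rank, so rank(T) ≥ 2.
In particular rank(T) ≥ 2 > 1, so T is not rank-1.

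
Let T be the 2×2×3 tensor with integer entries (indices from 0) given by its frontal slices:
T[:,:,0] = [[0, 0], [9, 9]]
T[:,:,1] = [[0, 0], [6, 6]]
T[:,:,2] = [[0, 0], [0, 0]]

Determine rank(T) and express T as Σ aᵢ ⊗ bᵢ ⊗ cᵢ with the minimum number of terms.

rank(T) = 1

Lower bound: T ≠ 0 (e.g. T[1,0,0] = 9), so rank(T) ≥ 1.
Upper bound: if T = a ⊗ b ⊗ c then every fibre of T is a multiple of the corresponding factor, so read the factors off the fibres through the nonzero entry T[1,0,0] = 9.
The mode-1 fibre T[:,0,0] = [0, 9] gives a = [0, 1] (primitive direction); the mode-2 fibre T[1,:,0] = [9, 9] gives b = [1, 1]; then c[k] = T[1,0,k] / (a[1]·b[0]) = [9, 6, 0] / 1 = [9, 6, 0].
Expanding [0, 1] ⊗ [1, 1] ⊗ [9, 6, 0] reproduces all 12 entries of T, so T = [0, 1] ⊗ [1, 1] ⊗ [9, 6, 0] and rank(T) ≤ 1.
These bounds meet, so rank(T) = 1.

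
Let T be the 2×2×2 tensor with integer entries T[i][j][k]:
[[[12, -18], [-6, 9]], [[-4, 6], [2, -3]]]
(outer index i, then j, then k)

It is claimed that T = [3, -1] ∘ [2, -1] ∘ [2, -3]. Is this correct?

Reconstruct entrywise from the claimed factors. For example, T[1,0,0] = -4 and Σₗ aₗ[1]bₗ[0]cₗ[0] = (-1)·(2)·(2) = -4; checking all 8 entries, every one matches. The claim holds.

Yes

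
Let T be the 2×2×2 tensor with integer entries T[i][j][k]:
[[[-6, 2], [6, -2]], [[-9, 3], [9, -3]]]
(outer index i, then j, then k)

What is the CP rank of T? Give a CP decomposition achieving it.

Lower bound: T ≠ 0 (e.g. T[0,0,0] = -6), so rank(T) ≥ 1.
Upper bound: if T = a ⊗ b ⊗ c then every fibre of T is a multiple of the corresponding factor, so read the factors off the fibres through the nonzero entry T[0,0,0] = -6.
The mode-1 fibre T[:,0,0] = [-6, -9] gives a = [2, 3] (primitive direction); the mode-2 fibre T[0,:,0] = [-6, 6] gives b = [1, -1]; then c[k] = T[0,0,k] / (a[0]·b[0]) = [-6, 2] / 2 = [-3, 1].
Expanding [2, 3] ⊗ [1, -1] ⊗ [-3, 1] reproduces all 8 entries of T, so T = [2, 3] ⊗ [1, -1] ⊗ [-3, 1] and rank(T) ≤ 1.
These bounds meet, so rank(T) = 1.

rank(T) = 1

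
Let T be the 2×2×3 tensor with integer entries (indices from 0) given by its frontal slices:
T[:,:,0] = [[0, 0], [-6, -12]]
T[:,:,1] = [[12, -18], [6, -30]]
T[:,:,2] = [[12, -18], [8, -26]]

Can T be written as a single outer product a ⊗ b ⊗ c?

No

The mode-2 unfolding of T (rows indexed by j, columns by (i,k) = (0,0), (0,1), (0,2), (1,0), (1,1), (1,2)) is [[0, 12, 12, -6, 6, 8], [0, -18, -18, -12, -30, -26]].
There the 2×2 minor on rows j ∈ {0, 1}, columns (i,k) ∈ {(0,1), (1,0)} is det [[12, -6], [-18, -12]] = -252 ≠ 0, so this unfolding has rank ≥ 2; CP rank is at least every unfolding rank, so rank(T) ≥ 2.
In particular rank(T) ≥ 2 > 1, so T is not rank-1.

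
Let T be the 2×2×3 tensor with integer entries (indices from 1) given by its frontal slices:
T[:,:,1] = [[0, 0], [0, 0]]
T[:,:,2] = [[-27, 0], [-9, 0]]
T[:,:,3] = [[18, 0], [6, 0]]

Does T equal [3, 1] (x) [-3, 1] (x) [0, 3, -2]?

No

Reconstruct entry (1,2,2) from the claimed factors: Σₗ aₗ[1]bₗ[2]cₗ[2] = (3)·(1)·(3) = 9, but T[1,2,2] = 0. The claim is false.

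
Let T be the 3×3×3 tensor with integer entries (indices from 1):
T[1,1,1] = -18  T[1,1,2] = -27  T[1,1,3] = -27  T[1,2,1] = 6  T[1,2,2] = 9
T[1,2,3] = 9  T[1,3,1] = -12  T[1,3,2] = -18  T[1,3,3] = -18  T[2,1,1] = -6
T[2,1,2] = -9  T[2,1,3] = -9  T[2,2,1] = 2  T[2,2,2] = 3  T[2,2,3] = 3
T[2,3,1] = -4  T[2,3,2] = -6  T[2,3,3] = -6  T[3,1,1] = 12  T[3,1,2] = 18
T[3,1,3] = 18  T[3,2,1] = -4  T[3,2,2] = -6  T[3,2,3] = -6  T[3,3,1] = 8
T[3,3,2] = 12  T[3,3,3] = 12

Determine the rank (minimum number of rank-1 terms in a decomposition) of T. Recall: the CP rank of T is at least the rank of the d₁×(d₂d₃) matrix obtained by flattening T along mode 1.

1

Lower bound: T ≠ 0 (e.g. T[1,1,1] = -18), so rank(T) ≥ 1.
Upper bound: if T = a ⊗ b ⊗ c then every fibre of T is a multiple of the corresponding factor, so read the factors off the fibres through the nonzero entry T[1,1,1] = -18.
The mode-1 fibre T[:,1,1] = [-18, -6, 12] gives a = [3, 1, -2] (primitive direction); the mode-2 fibre T[1,:,1] = [-18, 6, -12] gives b = [3, -1, 2]; then c[k] = T[1,1,k] / (a[1]·b[1]) = [-18, -27, -27] / 9 = [-2, -3, -3].
Expanding [3, 1, -2] ⊗ [3, -1, 2] ⊗ [-2, -3, -3] reproduces all 27 entries of T, so T = [3, 1, -2] ⊗ [3, -1, 2] ⊗ [-2, -3, -3] and rank(T) ≤ 1.
These bounds meet, so rank(T) = 1.
Check entry T[2,2,2] = 3: (1)·(-1)·(-3) = 3.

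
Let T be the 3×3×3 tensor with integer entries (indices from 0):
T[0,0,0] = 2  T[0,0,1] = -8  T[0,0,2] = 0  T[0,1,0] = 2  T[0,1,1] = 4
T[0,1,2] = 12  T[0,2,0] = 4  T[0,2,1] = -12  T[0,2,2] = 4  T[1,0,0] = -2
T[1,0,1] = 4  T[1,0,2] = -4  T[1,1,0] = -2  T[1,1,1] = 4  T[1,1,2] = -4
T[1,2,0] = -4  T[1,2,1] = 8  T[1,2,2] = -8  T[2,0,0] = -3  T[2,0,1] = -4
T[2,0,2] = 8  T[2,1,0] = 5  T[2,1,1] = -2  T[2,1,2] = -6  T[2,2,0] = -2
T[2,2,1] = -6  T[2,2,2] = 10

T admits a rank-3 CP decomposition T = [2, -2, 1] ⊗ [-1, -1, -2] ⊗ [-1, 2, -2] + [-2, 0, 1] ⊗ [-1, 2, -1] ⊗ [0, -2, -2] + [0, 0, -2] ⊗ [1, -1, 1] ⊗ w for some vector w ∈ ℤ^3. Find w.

w = [2, 2, -2]

Subtract the known terms from T to get the rank-1 residual R = [0, 0, -2] ⊗ [1, -1, 1] ⊗ w, so R[i,j,k] = a[i]·b[j]·w[k]. Pick indices with nonzero a[2]·b[0] = (-2)·(1) = -2. Only the fibre through (2,0,·) is needed: R[2,0,:] = T[2,0,:] − Σₗ aₗ[2]bₗ[0]cₗ = [-3, -4, 8] − (1)·(-1)·[-1, 2, -2] − (1)·(-1)·[0, -2, -2] = [-4, -4, 4]. Then w[k] = R[2,0,k] / -2 for each k, giving w = [-4, -4, 4] / -2 = [2, 2, -2].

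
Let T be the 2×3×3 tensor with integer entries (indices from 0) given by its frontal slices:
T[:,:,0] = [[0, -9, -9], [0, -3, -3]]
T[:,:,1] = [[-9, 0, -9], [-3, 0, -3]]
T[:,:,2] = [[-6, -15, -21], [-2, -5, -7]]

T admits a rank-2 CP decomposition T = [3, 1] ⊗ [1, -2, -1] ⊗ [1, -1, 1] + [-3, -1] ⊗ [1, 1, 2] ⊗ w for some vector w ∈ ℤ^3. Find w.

Subtract the known terms from T to get the rank-1 residual R = [-3, -1] ⊗ [1, 1, 2] ⊗ w, so R[i,j,k] = a[i]·b[j]·w[k]. Pick indices with nonzero a[0]·b[0] = (-3)·(1) = -3. Only the fibre through (0,0,·) is needed: R[0,0,:] = T[0,0,:] − Σₗ aₗ[0]bₗ[0]cₗ = [0, -9, -6] − (3)·(1)·[1, -1, 1] = [-3, -6, -9]. Then w[k] = R[0,0,k] / -3 for each k, giving w = [-3, -6, -9] / -3 = [1, 2, 3].

w = [1, 2, 3]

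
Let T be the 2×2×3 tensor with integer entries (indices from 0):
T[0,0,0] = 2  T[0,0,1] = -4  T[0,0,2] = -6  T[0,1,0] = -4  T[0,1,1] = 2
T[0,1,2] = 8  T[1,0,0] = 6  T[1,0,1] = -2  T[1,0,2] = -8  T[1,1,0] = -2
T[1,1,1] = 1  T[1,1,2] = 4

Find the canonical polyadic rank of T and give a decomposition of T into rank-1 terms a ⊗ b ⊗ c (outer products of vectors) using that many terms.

Lower bound: in the mode-3 unfolding of T (rows indexed by k, columns by (i,j)) the 3×3 minor on rows k ∈ {0, 1, 2}, columns (i,j) ∈ {(0,0), (0,1), (1,0)} is det [[2, -4, 6], [-4, 2, -2], [-6, 8, -8]] = -40 ≠ 0, so that unfolding has rank ≥ 3 and hence rank(T) ≥ 3 (CP rank is at least every unfolding rank, though it can be larger).
Upper bound: T is a sum of 3 rank-1 terms, T = [1, -2] ⊗ [1, 0] ⊗ [-2, 0, 2] + [2, 1] ⊗ [0, 1] ⊗ [-1, 0, 2] + [2, 1] ⊗ [2, -1] ⊗ [1, -1, -2] (one valid choice — decompositions are not unique — normalised so each a, b is primitive with positive first nonzero entry; check it by expanding all entries), so rank(T) ≤ 3.
These bounds meet, so rank(T) = 3.

rank(T) = 3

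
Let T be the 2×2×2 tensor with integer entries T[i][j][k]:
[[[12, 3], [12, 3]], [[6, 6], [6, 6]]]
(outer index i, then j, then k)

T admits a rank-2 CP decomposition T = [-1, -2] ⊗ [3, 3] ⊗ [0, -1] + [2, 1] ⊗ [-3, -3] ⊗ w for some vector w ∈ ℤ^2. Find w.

w = [-2, 0]

Subtract the known terms from T to get the rank-1 residual R = [2, 1] ⊗ [-3, -3] ⊗ w, so R[i,j,k] = a[i]·b[j]·w[k]. Pick indices with nonzero a[0]·b[0] = (2)·(-3) = -6. Only the fibre through (0,0,·) is needed: R[0,0,:] = T[0,0,:] − Σₗ aₗ[0]bₗ[0]cₗ = [12, 3] − (-1)·(3)·[0, -1] = [12, 0]. Then w[k] = R[0,0,k] / -6 for each k, giving w = [12, 0] / -6 = [-2, 0].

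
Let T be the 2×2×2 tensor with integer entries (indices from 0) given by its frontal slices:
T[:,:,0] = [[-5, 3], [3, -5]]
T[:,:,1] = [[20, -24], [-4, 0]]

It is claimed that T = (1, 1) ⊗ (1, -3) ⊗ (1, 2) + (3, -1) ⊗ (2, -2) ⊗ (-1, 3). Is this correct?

Reconstruct entrywise from the claimed factors. For example, T[1,1,1] = 0 and Σₗ aₗ[1]bₗ[1]cₗ[1] = (1)·(-3)·(2) + (-1)·(-2)·(3) = 0; checking all 8 entries, every one matches. The claim holds.

Yes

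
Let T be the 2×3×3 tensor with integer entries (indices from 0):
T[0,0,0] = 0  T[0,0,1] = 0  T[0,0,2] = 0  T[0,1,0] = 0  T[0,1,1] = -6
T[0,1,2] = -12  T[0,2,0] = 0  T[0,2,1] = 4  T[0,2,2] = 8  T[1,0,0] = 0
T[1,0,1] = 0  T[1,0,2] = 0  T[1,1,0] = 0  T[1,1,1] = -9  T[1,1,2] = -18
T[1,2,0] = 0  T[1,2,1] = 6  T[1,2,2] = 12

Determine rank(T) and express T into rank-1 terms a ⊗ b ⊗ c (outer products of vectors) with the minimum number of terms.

Lower bound: T ≠ 0 (e.g. T[0,1,1] = -6), so rank(T) ≥ 1.
Upper bound: if T = a ⊗ b ⊗ c then every fibre of T is a multiple of the corresponding factor, so read the factors off the fibres through the nonzero entry T[0,1,1] = -6.
The mode-1 fibre T[:,1,1] = [-6, -9] gives a = [2, 3] (primitive direction); the mode-2 fibre T[0,:,1] = [0, -6, 4] gives b = [0, 3, -2]; then c[k] = T[0,1,k] / (a[0]·b[1]) = [0, -6, -12] / 6 = [0, -1, -2].
Expanding [2, 3] ⊗ [0, 3, -2] ⊗ [0, -1, -2] reproduces all 18 entries of T, so T = [2, 3] ⊗ [0, 3, -2] ⊗ [0, -1, -2] and rank(T) ≤ 1.
These bounds meet, so rank(T) = 1.
Check entry T[0,1,2] = -12: (2)·(3)·(-2) = -12.

rank(T) = 1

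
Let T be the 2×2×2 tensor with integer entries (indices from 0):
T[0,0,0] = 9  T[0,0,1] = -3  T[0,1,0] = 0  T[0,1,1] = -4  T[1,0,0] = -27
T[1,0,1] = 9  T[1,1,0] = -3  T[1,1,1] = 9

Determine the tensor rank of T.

2

Lower bound: the mode-3 unfolding of T (rows indexed by k, columns by (i,j) = (0,0), (0,1), (1,0), (1,1)) is [[9, 0, -27, -3], [-3, -4, 9, 9]].
There the 2×2 minor on rows k ∈ {0, 1}, columns (i,j) ∈ {(0,0), (0,1)} is det [[9, 0], [-3, -4]] = -36 ≠ 0, so this unfolding has rank ≥ 2; CP rank is at least every unfolding rank, so rank(T) ≥ 2. (Flattening ranks never certify an upper bound on CP rank; for that we must actually write T with 2 rank-1 terms.)
Upper bound — finding two terms. Write S_k = T[:,:,k] for the frontal slices: S₀ = [[9, 0], [-27, -3]], S₁ = [[-3, -4], [9, 9]].
If T = a₁ ⊗ b₁ ⊗ c₁ + a₂ ⊗ b₂ ⊗ c₂ then each S_k = c₁[k]·a₁b₁ᵀ + c₂[k]·a₂b₂ᵀ. S₀ and S₁ are linearly independent, so a₁b₁ᵀ and a₂b₂ᵀ must span the same plane of matrices: they are the rank-1 matrices of the form x·S₀ + y·S₁.
det(x·S₀ + y·S₁) is −27·x² − 18·xy + 9·y² = (-9)·(3·x − y)(x + y), vanishing at (x:y) = (1:3) and (1:-1).
M₁ = S₀ + 3·S₁ = [[0, -12], [0, 24]] = (-12)·[1, -2][0, 1]ᵀ and M₂ = S₀ − S₁ = [[12, 4], [-36, -12]] = 4·[1, -3][3, 1]ᵀ, so take a₁ = [1, -2], b₁ = [0, 1], a₂ = [1, -3], b₂ = [3, 1].
Each slice is an integer combination of E₁ = a₁b₁ᵀ and E₂ = a₂b₂ᵀ: S₀ = −3·E₁ + 3·E₂, S₁ = −3·E₁ − E₂; reading off coefficients, c₁ = [-3, -3] and c₂ = [3, -1].
Hence T = [1, -2] ⊗ [0, 1] ⊗ [-3, -3] + [1, -3] ⊗ [3, 1] ⊗ [3, -1], so rank(T) ≤ 2.
These bounds meet, so rank(T) = 2.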